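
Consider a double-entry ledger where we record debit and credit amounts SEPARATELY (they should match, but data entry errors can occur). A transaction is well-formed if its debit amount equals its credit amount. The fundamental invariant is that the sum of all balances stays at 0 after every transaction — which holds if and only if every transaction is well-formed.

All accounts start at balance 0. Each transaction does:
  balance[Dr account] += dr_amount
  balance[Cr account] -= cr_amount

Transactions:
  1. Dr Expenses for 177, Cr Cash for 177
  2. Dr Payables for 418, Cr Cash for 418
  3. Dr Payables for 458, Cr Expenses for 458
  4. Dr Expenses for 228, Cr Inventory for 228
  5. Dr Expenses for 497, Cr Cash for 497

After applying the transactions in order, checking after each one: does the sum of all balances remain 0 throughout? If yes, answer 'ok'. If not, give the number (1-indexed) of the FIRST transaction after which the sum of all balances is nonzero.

After txn 1: dr=177 cr=177 sum_balances=0
After txn 2: dr=418 cr=418 sum_balances=0
After txn 3: dr=458 cr=458 sum_balances=0
After txn 4: dr=228 cr=228 sum_balances=0
After txn 5: dr=497 cr=497 sum_balances=0

Answer: ok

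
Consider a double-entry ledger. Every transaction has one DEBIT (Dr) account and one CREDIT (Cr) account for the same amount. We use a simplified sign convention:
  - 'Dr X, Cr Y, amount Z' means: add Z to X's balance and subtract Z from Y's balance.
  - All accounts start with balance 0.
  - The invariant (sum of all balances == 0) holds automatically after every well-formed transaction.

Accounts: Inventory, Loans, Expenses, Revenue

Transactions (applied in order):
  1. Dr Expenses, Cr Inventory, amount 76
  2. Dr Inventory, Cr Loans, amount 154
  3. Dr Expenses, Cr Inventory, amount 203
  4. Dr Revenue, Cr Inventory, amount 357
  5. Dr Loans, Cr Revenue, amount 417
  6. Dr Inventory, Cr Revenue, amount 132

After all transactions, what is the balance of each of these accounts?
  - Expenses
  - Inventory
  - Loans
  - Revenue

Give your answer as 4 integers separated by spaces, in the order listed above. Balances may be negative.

After txn 1 (Dr Expenses, Cr Inventory, amount 76): Expenses=76 Inventory=-76
After txn 2 (Dr Inventory, Cr Loans, amount 154): Expenses=76 Inventory=78 Loans=-154
After txn 3 (Dr Expenses, Cr Inventory, amount 203): Expenses=279 Inventory=-125 Loans=-154
After txn 4 (Dr Revenue, Cr Inventory, amount 357): Expenses=279 Inventory=-482 Loans=-154 Revenue=357
After txn 5 (Dr Loans, Cr Revenue, amount 417): Expenses=279 Inventory=-482 Loans=263 Revenue=-60
After txn 6 (Dr Inventory, Cr Revenue, amount 132): Expenses=279 Inventory=-350 Loans=263 Revenue=-192

Answer: 279 -350 263 -192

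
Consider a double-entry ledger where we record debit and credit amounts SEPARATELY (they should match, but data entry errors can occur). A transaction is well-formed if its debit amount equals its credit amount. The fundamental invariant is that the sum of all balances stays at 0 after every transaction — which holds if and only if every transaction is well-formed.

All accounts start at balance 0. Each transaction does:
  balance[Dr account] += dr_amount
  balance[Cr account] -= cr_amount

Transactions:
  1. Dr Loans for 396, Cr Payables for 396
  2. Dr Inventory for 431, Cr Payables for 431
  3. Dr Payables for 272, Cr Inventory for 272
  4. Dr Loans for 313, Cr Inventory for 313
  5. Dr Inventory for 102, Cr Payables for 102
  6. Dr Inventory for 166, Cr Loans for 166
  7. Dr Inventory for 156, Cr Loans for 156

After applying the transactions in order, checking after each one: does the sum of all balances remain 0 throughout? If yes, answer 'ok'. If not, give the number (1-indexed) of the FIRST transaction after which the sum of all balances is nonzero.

After txn 1: dr=396 cr=396 sum_balances=0
After txn 2: dr=431 cr=431 sum_balances=0
After txn 3: dr=272 cr=272 sum_balances=0
After txn 4: dr=313 cr=313 sum_balances=0
After txn 5: dr=102 cr=102 sum_balances=0
After txn 6: dr=166 cr=166 sum_balances=0
After txn 7: dr=156 cr=156 sum_balances=0

Answer: ok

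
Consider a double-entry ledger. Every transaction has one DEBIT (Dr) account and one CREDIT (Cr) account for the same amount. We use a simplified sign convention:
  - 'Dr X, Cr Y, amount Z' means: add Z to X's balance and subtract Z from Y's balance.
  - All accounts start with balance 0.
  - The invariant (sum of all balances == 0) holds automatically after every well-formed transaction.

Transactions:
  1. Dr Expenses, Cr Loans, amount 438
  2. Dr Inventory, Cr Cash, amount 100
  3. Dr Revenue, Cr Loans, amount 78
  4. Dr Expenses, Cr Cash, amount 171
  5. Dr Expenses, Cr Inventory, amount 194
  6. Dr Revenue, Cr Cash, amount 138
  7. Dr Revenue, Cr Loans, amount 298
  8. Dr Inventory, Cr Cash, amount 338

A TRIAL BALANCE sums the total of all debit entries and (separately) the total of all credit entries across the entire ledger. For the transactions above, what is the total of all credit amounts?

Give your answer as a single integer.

Answer: 1755

Derivation:
Txn 1: credit+=438
Txn 2: credit+=100
Txn 3: credit+=78
Txn 4: credit+=171
Txn 5: credit+=194
Txn 6: credit+=138
Txn 7: credit+=298
Txn 8: credit+=338
Total credits = 1755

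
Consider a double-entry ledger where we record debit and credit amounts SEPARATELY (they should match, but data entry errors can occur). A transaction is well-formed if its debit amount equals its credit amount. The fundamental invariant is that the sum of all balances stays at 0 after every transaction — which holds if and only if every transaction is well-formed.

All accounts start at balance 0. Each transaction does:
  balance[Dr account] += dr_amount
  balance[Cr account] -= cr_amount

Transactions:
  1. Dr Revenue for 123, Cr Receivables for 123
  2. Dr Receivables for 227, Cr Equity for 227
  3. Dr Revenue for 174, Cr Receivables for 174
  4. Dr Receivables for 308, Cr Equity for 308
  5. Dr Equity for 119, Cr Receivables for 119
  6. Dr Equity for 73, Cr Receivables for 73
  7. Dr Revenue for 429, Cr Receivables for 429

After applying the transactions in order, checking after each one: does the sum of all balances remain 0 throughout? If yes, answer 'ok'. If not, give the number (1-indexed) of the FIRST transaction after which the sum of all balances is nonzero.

After txn 1: dr=123 cr=123 sum_balances=0
After txn 2: dr=227 cr=227 sum_balances=0
After txn 3: dr=174 cr=174 sum_balances=0
After txn 4: dr=308 cr=308 sum_balances=0
After txn 5: dr=119 cr=119 sum_balances=0
After txn 6: dr=73 cr=73 sum_balances=0
After txn 7: dr=429 cr=429 sum_balances=0

Answer: ok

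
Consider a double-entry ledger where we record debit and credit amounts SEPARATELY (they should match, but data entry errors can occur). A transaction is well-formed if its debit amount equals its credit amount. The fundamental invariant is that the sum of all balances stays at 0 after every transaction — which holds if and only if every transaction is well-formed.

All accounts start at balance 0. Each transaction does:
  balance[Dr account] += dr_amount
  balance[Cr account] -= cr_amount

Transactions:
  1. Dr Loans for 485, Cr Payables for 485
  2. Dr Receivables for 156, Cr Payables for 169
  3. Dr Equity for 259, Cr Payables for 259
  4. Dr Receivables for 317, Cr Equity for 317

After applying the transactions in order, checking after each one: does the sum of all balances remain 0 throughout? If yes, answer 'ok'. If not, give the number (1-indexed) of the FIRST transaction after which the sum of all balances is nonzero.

Answer: 2

Derivation:
After txn 1: dr=485 cr=485 sum_balances=0
After txn 2: dr=156 cr=169 sum_balances=-13
After txn 3: dr=259 cr=259 sum_balances=-13
After txn 4: dr=317 cr=317 sum_balances=-13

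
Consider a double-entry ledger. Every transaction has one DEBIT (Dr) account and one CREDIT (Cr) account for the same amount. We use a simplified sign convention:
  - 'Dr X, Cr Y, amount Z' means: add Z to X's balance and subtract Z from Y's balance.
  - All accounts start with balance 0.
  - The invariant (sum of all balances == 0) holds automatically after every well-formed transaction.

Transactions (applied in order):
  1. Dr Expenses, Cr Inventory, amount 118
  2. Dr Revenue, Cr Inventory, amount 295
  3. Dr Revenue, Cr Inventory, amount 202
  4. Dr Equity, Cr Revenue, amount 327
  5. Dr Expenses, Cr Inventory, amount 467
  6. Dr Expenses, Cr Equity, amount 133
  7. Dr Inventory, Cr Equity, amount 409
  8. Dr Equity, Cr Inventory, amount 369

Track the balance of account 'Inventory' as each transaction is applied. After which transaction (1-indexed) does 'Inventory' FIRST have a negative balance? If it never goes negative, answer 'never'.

Answer: 1

Derivation:
After txn 1: Inventory=-118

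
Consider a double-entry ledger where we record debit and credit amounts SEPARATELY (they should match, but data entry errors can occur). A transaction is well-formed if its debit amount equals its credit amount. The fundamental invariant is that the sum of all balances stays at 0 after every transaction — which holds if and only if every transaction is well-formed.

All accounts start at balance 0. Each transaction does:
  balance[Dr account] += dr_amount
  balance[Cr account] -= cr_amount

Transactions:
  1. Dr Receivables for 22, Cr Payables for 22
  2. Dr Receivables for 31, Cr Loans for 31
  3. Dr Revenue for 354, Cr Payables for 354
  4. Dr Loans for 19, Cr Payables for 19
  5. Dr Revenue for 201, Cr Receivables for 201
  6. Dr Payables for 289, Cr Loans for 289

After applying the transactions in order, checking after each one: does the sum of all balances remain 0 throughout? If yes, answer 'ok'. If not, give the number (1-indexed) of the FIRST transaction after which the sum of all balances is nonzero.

Answer: ok

Derivation:
After txn 1: dr=22 cr=22 sum_balances=0
After txn 2: dr=31 cr=31 sum_balances=0
After txn 3: dr=354 cr=354 sum_balances=0
After txn 4: dr=19 cr=19 sum_balances=0
After txn 5: dr=201 cr=201 sum_balances=0
After txn 6: dr=289 cr=289 sum_balances=0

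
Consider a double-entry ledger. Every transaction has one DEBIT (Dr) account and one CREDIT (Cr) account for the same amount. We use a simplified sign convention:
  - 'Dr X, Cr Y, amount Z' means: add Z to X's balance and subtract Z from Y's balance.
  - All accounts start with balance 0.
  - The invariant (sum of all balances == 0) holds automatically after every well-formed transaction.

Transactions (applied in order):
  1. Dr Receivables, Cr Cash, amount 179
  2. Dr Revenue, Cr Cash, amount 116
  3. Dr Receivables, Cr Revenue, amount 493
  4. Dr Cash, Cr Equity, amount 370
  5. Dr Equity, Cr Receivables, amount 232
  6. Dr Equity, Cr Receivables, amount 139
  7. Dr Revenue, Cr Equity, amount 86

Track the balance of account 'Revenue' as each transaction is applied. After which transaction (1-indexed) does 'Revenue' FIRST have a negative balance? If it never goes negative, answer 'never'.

Answer: 3

Derivation:
After txn 1: Revenue=0
After txn 2: Revenue=116
After txn 3: Revenue=-377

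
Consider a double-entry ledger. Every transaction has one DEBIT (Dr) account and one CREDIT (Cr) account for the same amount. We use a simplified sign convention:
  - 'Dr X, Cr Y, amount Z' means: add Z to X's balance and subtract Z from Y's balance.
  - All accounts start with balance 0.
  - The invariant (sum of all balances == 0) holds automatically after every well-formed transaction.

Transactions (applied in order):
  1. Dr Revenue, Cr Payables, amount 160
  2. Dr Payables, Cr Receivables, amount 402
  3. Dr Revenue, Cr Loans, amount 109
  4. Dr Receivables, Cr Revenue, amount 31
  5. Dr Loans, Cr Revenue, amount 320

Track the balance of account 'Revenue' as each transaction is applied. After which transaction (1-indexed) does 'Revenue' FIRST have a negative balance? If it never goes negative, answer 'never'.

After txn 1: Revenue=160
After txn 2: Revenue=160
After txn 3: Revenue=269
After txn 4: Revenue=238
After txn 5: Revenue=-82

Answer: 5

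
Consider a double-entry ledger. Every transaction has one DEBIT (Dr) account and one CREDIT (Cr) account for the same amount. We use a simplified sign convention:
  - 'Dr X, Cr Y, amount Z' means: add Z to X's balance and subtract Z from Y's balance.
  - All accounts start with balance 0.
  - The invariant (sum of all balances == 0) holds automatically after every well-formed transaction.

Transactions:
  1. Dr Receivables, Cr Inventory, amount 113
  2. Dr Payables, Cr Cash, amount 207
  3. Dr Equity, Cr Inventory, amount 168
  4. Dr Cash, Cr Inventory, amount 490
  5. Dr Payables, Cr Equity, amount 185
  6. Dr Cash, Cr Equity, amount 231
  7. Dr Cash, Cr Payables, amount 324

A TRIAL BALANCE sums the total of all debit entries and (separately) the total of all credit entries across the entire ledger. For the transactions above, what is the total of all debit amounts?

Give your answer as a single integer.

Txn 1: debit+=113
Txn 2: debit+=207
Txn 3: debit+=168
Txn 4: debit+=490
Txn 5: debit+=185
Txn 6: debit+=231
Txn 7: debit+=324
Total debits = 1718

Answer: 1718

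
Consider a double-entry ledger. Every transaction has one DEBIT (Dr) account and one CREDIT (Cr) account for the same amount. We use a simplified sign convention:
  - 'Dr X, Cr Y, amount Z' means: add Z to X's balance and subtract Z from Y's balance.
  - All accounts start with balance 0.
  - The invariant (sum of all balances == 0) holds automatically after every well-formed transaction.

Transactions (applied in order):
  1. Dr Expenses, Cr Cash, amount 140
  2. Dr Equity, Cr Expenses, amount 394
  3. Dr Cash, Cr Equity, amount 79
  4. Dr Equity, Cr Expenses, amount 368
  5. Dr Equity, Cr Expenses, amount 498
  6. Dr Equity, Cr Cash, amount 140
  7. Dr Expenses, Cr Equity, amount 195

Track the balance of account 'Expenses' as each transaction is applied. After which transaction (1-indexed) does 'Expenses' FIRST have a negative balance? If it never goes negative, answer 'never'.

After txn 1: Expenses=140
After txn 2: Expenses=-254

Answer: 2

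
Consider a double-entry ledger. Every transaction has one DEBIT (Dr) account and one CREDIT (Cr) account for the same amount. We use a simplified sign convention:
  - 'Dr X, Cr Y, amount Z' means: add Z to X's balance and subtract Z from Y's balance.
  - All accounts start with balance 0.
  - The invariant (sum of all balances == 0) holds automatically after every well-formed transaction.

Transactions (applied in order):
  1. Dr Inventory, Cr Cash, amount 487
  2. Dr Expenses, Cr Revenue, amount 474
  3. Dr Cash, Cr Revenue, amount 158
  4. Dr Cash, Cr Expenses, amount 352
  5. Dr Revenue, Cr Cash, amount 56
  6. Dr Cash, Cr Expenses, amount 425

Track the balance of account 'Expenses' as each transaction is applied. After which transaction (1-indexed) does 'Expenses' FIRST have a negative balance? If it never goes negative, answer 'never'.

Answer: 6

Derivation:
After txn 1: Expenses=0
After txn 2: Expenses=474
After txn 3: Expenses=474
After txn 4: Expenses=122
After txn 5: Expenses=122
After txn 6: Expenses=-303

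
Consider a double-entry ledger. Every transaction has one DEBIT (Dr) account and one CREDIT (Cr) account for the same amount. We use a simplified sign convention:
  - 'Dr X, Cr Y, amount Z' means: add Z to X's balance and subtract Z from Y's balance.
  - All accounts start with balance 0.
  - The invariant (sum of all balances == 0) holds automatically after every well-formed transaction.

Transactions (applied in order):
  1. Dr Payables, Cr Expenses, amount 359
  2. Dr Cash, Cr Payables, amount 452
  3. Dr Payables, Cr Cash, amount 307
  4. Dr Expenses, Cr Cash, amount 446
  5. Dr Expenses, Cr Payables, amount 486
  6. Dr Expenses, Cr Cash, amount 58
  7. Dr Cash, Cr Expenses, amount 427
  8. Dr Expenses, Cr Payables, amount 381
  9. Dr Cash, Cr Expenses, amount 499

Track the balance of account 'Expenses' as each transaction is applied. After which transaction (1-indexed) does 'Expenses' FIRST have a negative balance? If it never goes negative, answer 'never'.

Answer: 1

Derivation:
After txn 1: Expenses=-359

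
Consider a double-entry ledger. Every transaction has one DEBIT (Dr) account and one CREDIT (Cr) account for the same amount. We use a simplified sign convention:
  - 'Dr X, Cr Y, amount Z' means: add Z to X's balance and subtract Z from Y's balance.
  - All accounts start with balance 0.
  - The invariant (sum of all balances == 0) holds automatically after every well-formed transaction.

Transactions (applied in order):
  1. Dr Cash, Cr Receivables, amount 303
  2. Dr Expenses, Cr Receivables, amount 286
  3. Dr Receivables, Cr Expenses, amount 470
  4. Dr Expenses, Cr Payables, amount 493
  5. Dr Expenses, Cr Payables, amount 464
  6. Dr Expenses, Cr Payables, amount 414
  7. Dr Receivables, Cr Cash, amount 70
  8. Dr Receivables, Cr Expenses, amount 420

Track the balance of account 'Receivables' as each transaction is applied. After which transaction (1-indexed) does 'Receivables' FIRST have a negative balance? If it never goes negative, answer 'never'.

Answer: 1

Derivation:
After txn 1: Receivables=-303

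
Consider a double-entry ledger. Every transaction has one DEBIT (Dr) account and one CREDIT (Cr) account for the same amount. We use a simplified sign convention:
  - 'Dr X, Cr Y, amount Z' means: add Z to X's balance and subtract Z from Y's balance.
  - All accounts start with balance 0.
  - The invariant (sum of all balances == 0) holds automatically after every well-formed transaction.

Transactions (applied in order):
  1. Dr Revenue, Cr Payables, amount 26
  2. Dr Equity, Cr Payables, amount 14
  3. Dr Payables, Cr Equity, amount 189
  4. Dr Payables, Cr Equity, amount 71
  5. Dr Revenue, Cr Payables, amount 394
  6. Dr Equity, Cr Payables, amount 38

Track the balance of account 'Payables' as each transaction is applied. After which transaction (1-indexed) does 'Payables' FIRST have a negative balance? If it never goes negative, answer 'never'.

Answer: 1

Derivation:
After txn 1: Payables=-26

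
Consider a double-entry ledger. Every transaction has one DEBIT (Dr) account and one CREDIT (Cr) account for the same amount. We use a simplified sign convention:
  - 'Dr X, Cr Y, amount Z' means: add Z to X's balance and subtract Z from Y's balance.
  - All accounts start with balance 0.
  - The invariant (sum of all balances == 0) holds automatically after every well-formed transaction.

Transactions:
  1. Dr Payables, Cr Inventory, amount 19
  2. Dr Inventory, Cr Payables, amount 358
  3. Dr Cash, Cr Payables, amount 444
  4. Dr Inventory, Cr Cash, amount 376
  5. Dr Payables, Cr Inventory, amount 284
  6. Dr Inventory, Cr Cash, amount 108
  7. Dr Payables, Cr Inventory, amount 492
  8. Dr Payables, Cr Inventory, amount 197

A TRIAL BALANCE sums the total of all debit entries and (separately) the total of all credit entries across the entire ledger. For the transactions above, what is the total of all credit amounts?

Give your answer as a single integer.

Txn 1: credit+=19
Txn 2: credit+=358
Txn 3: credit+=444
Txn 4: credit+=376
Txn 5: credit+=284
Txn 6: credit+=108
Txn 7: credit+=492
Txn 8: credit+=197
Total credits = 2278

Answer: 2278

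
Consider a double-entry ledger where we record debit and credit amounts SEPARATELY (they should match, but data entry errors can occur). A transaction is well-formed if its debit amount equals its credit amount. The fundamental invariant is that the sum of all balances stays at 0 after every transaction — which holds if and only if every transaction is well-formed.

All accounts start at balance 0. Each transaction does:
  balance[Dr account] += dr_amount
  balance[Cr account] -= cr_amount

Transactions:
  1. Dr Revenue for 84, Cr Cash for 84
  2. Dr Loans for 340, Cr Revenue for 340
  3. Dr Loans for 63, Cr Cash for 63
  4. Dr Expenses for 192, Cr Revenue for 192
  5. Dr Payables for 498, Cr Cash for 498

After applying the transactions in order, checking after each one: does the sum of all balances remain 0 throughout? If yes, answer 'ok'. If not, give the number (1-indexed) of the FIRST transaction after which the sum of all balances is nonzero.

Answer: ok

Derivation:
After txn 1: dr=84 cr=84 sum_balances=0
After txn 2: dr=340 cr=340 sum_balances=0
After txn 3: dr=63 cr=63 sum_balances=0
After txn 4: dr=192 cr=192 sum_balances=0
After txn 5: dr=498 cr=498 sum_balances=0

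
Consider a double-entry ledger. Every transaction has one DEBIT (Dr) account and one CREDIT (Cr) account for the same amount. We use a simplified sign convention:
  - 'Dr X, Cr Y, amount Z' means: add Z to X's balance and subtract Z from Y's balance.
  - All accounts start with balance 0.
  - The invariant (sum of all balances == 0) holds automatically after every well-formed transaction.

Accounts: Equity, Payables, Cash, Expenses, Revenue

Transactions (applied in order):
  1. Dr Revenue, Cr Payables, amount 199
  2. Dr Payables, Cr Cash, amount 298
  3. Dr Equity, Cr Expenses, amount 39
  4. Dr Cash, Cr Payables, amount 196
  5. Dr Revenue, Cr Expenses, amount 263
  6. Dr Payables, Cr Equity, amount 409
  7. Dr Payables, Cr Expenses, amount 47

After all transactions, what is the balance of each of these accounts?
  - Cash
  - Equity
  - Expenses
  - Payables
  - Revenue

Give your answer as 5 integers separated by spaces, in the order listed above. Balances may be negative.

Answer: -102 -370 -349 359 462

Derivation:
After txn 1 (Dr Revenue, Cr Payables, amount 199): Payables=-199 Revenue=199
After txn 2 (Dr Payables, Cr Cash, amount 298): Cash=-298 Payables=99 Revenue=199
After txn 3 (Dr Equity, Cr Expenses, amount 39): Cash=-298 Equity=39 Expenses=-39 Payables=99 Revenue=199
After txn 4 (Dr Cash, Cr Payables, amount 196): Cash=-102 Equity=39 Expenses=-39 Payables=-97 Revenue=199
After txn 5 (Dr Revenue, Cr Expenses, amount 263): Cash=-102 Equity=39 Expenses=-302 Payables=-97 Revenue=462
After txn 6 (Dr Payables, Cr Equity, amount 409): Cash=-102 Equity=-370 Expenses=-302 Payables=312 Revenue=462
After txn 7 (Dr Payables, Cr Expenses, amount 47): Cash=-102 Equity=-370 Expenses=-349 Payables=359 Revenue=462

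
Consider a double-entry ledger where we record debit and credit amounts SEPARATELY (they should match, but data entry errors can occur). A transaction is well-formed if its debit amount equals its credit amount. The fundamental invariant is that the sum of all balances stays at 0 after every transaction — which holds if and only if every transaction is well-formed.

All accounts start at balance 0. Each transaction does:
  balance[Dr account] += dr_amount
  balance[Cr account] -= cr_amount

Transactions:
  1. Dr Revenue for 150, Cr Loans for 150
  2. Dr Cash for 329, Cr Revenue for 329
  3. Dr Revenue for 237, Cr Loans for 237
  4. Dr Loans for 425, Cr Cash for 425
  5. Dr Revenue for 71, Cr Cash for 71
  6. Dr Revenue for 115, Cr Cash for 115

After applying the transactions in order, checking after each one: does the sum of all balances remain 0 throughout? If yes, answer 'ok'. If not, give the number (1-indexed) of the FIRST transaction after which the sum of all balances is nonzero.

Answer: ok

Derivation:
After txn 1: dr=150 cr=150 sum_balances=0
After txn 2: dr=329 cr=329 sum_balances=0
After txn 3: dr=237 cr=237 sum_balances=0
After txn 4: dr=425 cr=425 sum_balances=0
After txn 5: dr=71 cr=71 sum_balances=0
After txn 6: dr=115 cr=115 sum_balances=0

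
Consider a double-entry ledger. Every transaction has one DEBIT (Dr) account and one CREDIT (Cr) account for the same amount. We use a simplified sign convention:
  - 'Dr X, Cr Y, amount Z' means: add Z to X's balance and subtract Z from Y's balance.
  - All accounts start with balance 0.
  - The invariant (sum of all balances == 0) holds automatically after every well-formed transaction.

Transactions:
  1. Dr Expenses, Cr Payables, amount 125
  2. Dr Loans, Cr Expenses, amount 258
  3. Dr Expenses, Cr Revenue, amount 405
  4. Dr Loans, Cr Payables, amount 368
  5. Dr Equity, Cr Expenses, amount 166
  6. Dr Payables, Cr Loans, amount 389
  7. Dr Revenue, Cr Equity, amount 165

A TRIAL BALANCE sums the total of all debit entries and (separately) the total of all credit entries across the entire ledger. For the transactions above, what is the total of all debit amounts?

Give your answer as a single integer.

Answer: 1876

Derivation:
Txn 1: debit+=125
Txn 2: debit+=258
Txn 3: debit+=405
Txn 4: debit+=368
Txn 5: debit+=166
Txn 6: debit+=389
Txn 7: debit+=165
Total debits = 1876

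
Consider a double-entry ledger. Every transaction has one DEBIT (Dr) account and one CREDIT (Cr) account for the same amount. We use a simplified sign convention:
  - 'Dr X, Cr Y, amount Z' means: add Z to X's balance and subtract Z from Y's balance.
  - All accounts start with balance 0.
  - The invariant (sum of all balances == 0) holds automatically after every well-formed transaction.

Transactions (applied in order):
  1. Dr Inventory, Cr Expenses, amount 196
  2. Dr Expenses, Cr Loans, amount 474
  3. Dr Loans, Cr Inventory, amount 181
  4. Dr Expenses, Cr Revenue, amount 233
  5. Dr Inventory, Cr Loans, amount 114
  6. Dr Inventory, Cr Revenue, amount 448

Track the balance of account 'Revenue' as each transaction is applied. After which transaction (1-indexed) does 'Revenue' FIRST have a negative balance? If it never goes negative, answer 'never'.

After txn 1: Revenue=0
After txn 2: Revenue=0
After txn 3: Revenue=0
After txn 4: Revenue=-233

Answer: 4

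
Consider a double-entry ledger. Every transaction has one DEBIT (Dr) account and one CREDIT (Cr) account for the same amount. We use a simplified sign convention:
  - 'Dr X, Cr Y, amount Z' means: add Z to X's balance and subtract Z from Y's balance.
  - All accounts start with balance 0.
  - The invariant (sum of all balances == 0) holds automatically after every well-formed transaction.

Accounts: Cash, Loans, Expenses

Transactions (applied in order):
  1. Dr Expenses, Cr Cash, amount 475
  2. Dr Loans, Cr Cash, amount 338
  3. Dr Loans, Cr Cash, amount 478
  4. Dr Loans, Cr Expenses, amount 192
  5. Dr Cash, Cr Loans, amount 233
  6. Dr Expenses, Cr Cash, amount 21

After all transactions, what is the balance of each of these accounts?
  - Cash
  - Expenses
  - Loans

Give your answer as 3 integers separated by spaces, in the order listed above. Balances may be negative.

Answer: -1079 304 775

Derivation:
After txn 1 (Dr Expenses, Cr Cash, amount 475): Cash=-475 Expenses=475
After txn 2 (Dr Loans, Cr Cash, amount 338): Cash=-813 Expenses=475 Loans=338
After txn 3 (Dr Loans, Cr Cash, amount 478): Cash=-1291 Expenses=475 Loans=816
After txn 4 (Dr Loans, Cr Expenses, amount 192): Cash=-1291 Expenses=283 Loans=1008
After txn 5 (Dr Cash, Cr Loans, amount 233): Cash=-1058 Expenses=283 Loans=775
After txn 6 (Dr Expenses, Cr Cash, amount 21): Cash=-1079 Expenses=304 Loans=775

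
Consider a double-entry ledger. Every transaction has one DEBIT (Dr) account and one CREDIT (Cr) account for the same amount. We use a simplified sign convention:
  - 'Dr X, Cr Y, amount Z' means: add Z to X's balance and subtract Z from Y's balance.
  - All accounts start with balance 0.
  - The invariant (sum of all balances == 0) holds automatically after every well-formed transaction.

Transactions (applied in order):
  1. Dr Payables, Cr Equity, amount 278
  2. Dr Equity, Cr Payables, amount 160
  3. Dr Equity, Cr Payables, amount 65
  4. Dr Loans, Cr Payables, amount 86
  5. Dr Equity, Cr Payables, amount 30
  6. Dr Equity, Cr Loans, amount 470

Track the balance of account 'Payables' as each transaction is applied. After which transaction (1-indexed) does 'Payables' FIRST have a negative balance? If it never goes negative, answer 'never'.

After txn 1: Payables=278
After txn 2: Payables=118
After txn 3: Payables=53
After txn 4: Payables=-33

Answer: 4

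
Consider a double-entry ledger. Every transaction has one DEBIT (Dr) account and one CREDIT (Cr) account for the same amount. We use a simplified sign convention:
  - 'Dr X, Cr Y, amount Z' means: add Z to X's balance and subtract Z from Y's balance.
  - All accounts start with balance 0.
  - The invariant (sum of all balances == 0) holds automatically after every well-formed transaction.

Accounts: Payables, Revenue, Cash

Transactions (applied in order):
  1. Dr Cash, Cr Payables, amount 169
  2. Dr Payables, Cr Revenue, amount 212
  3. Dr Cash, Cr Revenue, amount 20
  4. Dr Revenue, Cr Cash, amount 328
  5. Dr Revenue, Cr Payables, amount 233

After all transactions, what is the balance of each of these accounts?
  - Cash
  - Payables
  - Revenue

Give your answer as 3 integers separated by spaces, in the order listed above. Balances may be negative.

Answer: -139 -190 329

Derivation:
After txn 1 (Dr Cash, Cr Payables, amount 169): Cash=169 Payables=-169
After txn 2 (Dr Payables, Cr Revenue, amount 212): Cash=169 Payables=43 Revenue=-212
After txn 3 (Dr Cash, Cr Revenue, amount 20): Cash=189 Payables=43 Revenue=-232
After txn 4 (Dr Revenue, Cr Cash, amount 328): Cash=-139 Payables=43 Revenue=96
After txn 5 (Dr Revenue, Cr Payables, amount 233): Cash=-139 Payables=-190 Revenue=329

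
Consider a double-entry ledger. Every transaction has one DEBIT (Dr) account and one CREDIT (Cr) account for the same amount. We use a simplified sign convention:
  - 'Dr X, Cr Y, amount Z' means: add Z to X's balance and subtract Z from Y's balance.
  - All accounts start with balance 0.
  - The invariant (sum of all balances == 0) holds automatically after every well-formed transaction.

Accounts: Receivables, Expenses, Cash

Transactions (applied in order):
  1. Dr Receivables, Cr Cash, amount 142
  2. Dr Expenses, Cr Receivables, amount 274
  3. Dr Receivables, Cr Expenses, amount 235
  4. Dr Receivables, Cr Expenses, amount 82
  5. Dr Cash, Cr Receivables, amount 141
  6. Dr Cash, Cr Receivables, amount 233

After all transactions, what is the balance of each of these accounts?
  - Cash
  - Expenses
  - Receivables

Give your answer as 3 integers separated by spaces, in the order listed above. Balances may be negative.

After txn 1 (Dr Receivables, Cr Cash, amount 142): Cash=-142 Receivables=142
After txn 2 (Dr Expenses, Cr Receivables, amount 274): Cash=-142 Expenses=274 Receivables=-132
After txn 3 (Dr Receivables, Cr Expenses, amount 235): Cash=-142 Expenses=39 Receivables=103
After txn 4 (Dr Receivables, Cr Expenses, amount 82): Cash=-142 Expenses=-43 Receivables=185
After txn 5 (Dr Cash, Cr Receivables, amount 141): Cash=-1 Expenses=-43 Receivables=44
After txn 6 (Dr Cash, Cr Receivables, amount 233): Cash=232 Expenses=-43 Receivables=-189

Answer: 232 -43 -189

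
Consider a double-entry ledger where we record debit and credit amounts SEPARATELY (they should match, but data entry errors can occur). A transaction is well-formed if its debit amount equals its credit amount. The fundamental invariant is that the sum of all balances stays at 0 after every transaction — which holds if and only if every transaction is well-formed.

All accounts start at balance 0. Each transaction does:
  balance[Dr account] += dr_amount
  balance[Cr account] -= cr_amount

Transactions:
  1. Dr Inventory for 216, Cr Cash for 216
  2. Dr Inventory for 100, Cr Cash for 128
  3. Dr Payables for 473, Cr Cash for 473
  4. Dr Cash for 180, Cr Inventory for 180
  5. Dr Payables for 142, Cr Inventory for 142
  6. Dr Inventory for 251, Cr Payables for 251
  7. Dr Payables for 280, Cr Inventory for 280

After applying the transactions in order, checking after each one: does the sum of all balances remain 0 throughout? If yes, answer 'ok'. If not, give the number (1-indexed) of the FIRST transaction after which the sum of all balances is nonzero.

Answer: 2

Derivation:
After txn 1: dr=216 cr=216 sum_balances=0
After txn 2: dr=100 cr=128 sum_balances=-28
After txn 3: dr=473 cr=473 sum_balances=-28
After txn 4: dr=180 cr=180 sum_balances=-28
After txn 5: dr=142 cr=142 sum_balances=-28
After txn 6: dr=251 cr=251 sum_balances=-28
After txn 7: dr=280 cr=280 sum_balances=-28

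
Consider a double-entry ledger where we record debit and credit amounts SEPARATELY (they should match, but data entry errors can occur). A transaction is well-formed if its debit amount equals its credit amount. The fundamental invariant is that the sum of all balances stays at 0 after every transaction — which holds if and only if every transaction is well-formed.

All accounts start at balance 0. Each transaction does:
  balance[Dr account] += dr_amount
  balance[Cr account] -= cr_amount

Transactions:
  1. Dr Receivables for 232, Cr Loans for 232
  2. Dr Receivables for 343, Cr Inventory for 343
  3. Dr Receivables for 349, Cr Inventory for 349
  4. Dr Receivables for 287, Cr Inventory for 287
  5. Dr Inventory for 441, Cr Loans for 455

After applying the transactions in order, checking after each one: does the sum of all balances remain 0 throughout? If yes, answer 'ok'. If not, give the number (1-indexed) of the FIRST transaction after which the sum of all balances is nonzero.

After txn 1: dr=232 cr=232 sum_balances=0
After txn 2: dr=343 cr=343 sum_balances=0
After txn 3: dr=349 cr=349 sum_balances=0
After txn 4: dr=287 cr=287 sum_balances=0
After txn 5: dr=441 cr=455 sum_balances=-14

Answer: 5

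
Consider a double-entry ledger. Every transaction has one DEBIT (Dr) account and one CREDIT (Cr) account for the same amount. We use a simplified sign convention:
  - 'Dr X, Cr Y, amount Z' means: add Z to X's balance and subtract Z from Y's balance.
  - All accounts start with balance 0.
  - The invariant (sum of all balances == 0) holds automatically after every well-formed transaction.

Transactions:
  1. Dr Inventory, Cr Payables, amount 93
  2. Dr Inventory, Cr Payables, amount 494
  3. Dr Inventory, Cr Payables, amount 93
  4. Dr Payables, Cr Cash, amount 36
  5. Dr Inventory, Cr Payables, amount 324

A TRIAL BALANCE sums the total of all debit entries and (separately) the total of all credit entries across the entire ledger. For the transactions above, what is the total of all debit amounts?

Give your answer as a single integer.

Answer: 1040

Derivation:
Txn 1: debit+=93
Txn 2: debit+=494
Txn 3: debit+=93
Txn 4: debit+=36
Txn 5: debit+=324
Total debits = 1040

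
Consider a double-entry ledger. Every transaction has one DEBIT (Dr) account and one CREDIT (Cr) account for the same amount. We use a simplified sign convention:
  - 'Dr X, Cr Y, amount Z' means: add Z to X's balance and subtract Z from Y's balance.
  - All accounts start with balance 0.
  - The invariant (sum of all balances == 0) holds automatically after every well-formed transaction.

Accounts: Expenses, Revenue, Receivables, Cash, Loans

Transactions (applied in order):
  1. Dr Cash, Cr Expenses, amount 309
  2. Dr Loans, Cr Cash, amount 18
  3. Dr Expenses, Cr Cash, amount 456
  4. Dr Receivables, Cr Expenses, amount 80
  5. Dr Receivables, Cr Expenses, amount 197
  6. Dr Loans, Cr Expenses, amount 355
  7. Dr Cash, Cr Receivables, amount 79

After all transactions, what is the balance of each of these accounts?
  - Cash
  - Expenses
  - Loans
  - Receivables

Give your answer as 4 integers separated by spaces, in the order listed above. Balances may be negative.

After txn 1 (Dr Cash, Cr Expenses, amount 309): Cash=309 Expenses=-309
After txn 2 (Dr Loans, Cr Cash, amount 18): Cash=291 Expenses=-309 Loans=18
After txn 3 (Dr Expenses, Cr Cash, amount 456): Cash=-165 Expenses=147 Loans=18
After txn 4 (Dr Receivables, Cr Expenses, amount 80): Cash=-165 Expenses=67 Loans=18 Receivables=80
After txn 5 (Dr Receivables, Cr Expenses, amount 197): Cash=-165 Expenses=-130 Loans=18 Receivables=277
After txn 6 (Dr Loans, Cr Expenses, amount 355): Cash=-165 Expenses=-485 Loans=373 Receivables=277
After txn 7 (Dr Cash, Cr Receivables, amount 79): Cash=-86 Expenses=-485 Loans=373 Receivables=198

Answer: -86 -485 373 198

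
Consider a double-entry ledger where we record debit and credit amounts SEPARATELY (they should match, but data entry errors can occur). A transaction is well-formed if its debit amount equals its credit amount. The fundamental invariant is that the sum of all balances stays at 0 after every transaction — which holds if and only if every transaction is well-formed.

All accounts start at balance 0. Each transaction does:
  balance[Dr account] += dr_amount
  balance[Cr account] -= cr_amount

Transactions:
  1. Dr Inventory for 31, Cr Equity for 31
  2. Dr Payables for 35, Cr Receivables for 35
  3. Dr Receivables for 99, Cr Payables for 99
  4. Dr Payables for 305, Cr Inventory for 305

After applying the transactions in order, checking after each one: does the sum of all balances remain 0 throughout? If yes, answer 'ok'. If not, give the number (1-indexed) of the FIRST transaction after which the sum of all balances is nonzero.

Answer: ok

Derivation:
After txn 1: dr=31 cr=31 sum_balances=0
After txn 2: dr=35 cr=35 sum_balances=0
After txn 3: dr=99 cr=99 sum_balances=0
After txn 4: dr=305 cr=305 sum_balances=0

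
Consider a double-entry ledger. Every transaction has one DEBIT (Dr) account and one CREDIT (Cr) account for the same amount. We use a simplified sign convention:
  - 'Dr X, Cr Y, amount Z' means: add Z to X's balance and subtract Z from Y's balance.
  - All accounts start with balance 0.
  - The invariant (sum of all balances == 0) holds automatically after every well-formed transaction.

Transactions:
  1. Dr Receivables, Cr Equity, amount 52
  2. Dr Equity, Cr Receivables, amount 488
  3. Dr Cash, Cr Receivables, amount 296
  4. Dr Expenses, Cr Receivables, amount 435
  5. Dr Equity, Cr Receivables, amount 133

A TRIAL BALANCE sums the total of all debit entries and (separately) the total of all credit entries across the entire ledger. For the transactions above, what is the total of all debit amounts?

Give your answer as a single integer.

Answer: 1404

Derivation:
Txn 1: debit+=52
Txn 2: debit+=488
Txn 3: debit+=296
Txn 4: debit+=435
Txn 5: debit+=133
Total debits = 1404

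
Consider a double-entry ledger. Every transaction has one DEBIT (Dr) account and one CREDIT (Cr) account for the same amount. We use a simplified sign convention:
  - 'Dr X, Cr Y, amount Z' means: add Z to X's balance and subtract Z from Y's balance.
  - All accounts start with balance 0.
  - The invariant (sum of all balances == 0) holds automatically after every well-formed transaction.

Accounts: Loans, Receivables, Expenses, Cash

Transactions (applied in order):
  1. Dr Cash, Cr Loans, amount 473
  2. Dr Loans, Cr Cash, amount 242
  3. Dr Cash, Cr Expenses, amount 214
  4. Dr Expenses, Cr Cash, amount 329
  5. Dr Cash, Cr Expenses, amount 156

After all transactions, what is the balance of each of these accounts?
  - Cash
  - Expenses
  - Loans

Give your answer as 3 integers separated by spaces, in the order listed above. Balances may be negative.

Answer: 272 -41 -231

Derivation:
After txn 1 (Dr Cash, Cr Loans, amount 473): Cash=473 Loans=-473
After txn 2 (Dr Loans, Cr Cash, amount 242): Cash=231 Loans=-231
After txn 3 (Dr Cash, Cr Expenses, amount 214): Cash=445 Expenses=-214 Loans=-231
After txn 4 (Dr Expenses, Cr Cash, amount 329): Cash=116 Expenses=115 Loans=-231
After txn 5 (Dr Cash, Cr Expenses, amount 156): Cash=272 Expenses=-41 Loans=-231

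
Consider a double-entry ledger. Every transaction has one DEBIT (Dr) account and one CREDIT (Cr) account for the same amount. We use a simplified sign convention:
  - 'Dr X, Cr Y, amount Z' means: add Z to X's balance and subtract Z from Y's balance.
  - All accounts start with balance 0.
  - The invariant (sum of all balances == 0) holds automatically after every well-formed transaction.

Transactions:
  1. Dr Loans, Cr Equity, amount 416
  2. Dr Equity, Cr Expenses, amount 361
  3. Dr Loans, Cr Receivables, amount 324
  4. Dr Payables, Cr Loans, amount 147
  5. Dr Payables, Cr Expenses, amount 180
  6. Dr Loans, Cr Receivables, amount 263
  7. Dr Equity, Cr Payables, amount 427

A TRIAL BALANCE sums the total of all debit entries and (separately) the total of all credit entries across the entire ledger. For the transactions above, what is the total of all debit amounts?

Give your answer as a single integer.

Answer: 2118

Derivation:
Txn 1: debit+=416
Txn 2: debit+=361
Txn 3: debit+=324
Txn 4: debit+=147
Txn 5: debit+=180
Txn 6: debit+=263
Txn 7: debit+=427
Total debits = 2118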